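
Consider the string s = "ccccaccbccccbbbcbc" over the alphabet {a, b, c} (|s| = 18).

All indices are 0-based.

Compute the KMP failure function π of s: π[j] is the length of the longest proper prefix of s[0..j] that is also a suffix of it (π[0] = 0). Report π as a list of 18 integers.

π[0] = 0
j=1 s[j]='c': π[1]=1 (border 'c')
j=2 s[j]='c': π[2]=2 (border 'cc')
j=3 s[j]='c': π[3]=3 (border 'ccc')
j=4 s[j]='a': k: 3→2→1→0; π[4]=0 (border '')
j=5 s[j]='c': π[5]=1 (border 'c')
j=6 s[j]='c': π[6]=2 (border 'cc')
j=7 s[j]='b': k: 2→1→0; π[7]=0 (border '')
j=8 s[j]='c': π[8]=1 (border 'c')
j=9 s[j]='c': π[9]=2 (border 'cc')
j=10 s[j]='c': π[10]=3 (border 'ccc')
j=11 s[j]='c': π[11]=4 (border 'cccc')
j=12 s[j]='b': k: 4→3→2→1→0; π[12]=0 (border '')
j=13 s[j]='b': π[13]=0 (border '')
j=14 s[j]='b': π[14]=0 (border '')
j=15 s[j]='c': π[15]=1 (border 'c')
j=16 s[j]='b': k: 1→0; π[16]=0 (border '')
j=17 s[j]='c': π[17]=1 (border 'c')

[0, 1, 2, 3, 0, 1, 2, 0, 1, 2, 3, 4, 0, 0, 0, 1, 0, 1]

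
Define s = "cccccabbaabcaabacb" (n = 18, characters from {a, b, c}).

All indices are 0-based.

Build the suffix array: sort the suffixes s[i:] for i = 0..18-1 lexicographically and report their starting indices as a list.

rank | idx | suffix
   0 |  12 | aabacb
   1 |   8 | aabcaabacb
   2 |  13 | abacb
   3 |   5 | abbaabcaabacb
   4 |   9 | abcaabacb
   5 |  15 | acb
   6 |  17 | b
   7 |   7 | baabcaabacb
   8 |  14 | bacb
   9 |   6 | bbaabcaabacb
  10 |  10 | bcaabacb
  11 |  11 | caabacb
  12 |   4 | cabbaabcaabacb
  13 |  16 | cb
  14 |   3 | ccabbaabcaabacb
  15 |   2 | cccabbaabcaabacb
  16 |   1 | ccccabbaabcaabacb
  17 |   0 | cccccabbaabcaabacb

[12, 8, 13, 5, 9, 15, 17, 7, 14, 6, 10, 11, 4, 16, 3, 2, 1, 0]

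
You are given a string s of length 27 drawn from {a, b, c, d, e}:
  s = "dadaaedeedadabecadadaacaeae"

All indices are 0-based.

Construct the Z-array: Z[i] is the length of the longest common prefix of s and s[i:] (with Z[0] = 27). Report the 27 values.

[27, 0, 2, 0, 0, 0, 1, 0, 0, 4, 0, 2, 0, 0, 0, 0, 0, 5, 0, 2, 0, 0, 0, 0, 0, 0, 0]

Z[0]=27
i=1: outside box; Z[1]=0
i=2: outside box; Z[2]=2 extend→box=[2,4)
i=3: min(r-i=1, Z[1]=0)=0; Z[3]=0
i=4: outside box; Z[4]=0
i=5: outside box; Z[5]=0
i=6: outside box; Z[6]=1 extend→box=[6,7)
i=7: outside box; Z[7]=0
i=8: outside box; Z[8]=0
i=9: outside box; Z[9]=4 extend→box=[9,13)
i=10: min(r-i=3, Z[1]=0)=0; Z[10]=0
i=11: min(r-i=2, Z[2]=2)=2; Z[11]=2
i=12: min(r-i=1, Z[3]=0)=0; Z[12]=0
i=13: outside box; Z[13]=0
i=14: outside box; Z[14]=0
i=15: outside box; Z[15]=0
i=16: outside box; Z[16]=0
i=17: outside box; Z[17]=5 extend→box=[17,22)
i=18: min(r-i=4, Z[1]=0)=0; Z[18]=0
i=19: min(r-i=3, Z[2]=2)=2; Z[19]=2
i=20: min(r-i=2, Z[3]=0)=0; Z[20]=0
i=21: min(r-i=1, Z[4]=0)=0; Z[21]=0
i=22: outside box; Z[22]=0
i=23: outside box; Z[23]=0
i=24: outside box; Z[24]=0
i=25: outside box; Z[25]=0
i=26: outside box; Z[26]=0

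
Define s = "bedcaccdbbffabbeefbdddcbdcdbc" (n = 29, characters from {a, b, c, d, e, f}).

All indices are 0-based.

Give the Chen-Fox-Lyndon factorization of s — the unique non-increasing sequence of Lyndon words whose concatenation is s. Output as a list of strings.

["bedc", "accdbbff", "abbeefbdddcbdcdbc"]

emit factor 1: 'bedc' (i=0, period=4)
emit factor 2: 'accdbbff' (i=4, period=8)
emit factor 3: 'abbeefbdddcbdcdbc' (i=12, period=17)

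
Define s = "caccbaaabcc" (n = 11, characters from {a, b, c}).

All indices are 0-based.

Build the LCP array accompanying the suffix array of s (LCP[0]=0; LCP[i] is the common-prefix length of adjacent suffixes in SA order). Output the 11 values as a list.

rank | idx | suffix
   0 |   5 | aaabcc
   1 |   6 | aabcc
   2 |   7 | abcc
   3 |   1 | accbaaabcc
   4 |   4 | baaabcc
   5 |   8 | bcc
   6 |  10 | c
   7 |   0 | caccbaaabcc
   8 |   3 | cbaaabcc
   9 |   9 | cc
  10 |   2 | ccbaaabcc

SA = [5, 6, 7, 1, 4, 8, 10, 0, 3, 9, 2]
rank  pair      lcp
   1  s[5:],s[6:]  2  'aa'
   2  s[6:],s[7:]  1  'a'
   3  s[7:],s[1:]  1  'a'
   4  s[1:],s[4:]  0  ''
   5  s[4:],s[8:]  1  'b'
   6  s[8:],s[10:]  0  ''
   7  s[10:],s[0:]  1  'c'
   8  s[0:],s[3:]  1  'c'
   9  s[3:],s[9:]  1  'c'
  10  s[9:],s[2:]  2  'cc'

[0, 2, 1, 1, 0, 1, 0, 1, 1, 1, 2]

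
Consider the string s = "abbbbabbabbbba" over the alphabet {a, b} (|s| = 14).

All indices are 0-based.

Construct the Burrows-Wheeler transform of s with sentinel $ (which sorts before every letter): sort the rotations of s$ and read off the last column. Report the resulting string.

abbb$bbbbbabbaa

rank  rotation         last
    0  $abbbbabbabbbba  a
    1  a$abbbbabbabbbb  b
    2  abbabbbba$abbbb  b
    3  abbbba$abbbbabb  b
    4  abbbbabbabbbba$  $
    5  ba$abbbbabbabbb  b
    6  babbabbbba$abbb  b
    7  babbbba$abbbbab  b
    8  bba$abbbbabbabb  b
    9  bbabbabbbba$abb  b
   10  bbabbbba$abbbba  a
   11  bbba$abbbbabbab  b
   12  bbbabbabbbba$ab  b
   13  bbbba$abbbbabba  a
   14  bbbbabbabbbba$a  a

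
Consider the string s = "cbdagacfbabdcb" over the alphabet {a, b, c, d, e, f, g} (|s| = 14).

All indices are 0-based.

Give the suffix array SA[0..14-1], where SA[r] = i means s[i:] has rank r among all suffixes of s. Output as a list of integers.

[9, 5, 3, 13, 8, 1, 10, 12, 0, 6, 2, 11, 7, 4]

sorted suffixes:
  #0 SA[0]=9  'abdcb'
  #1 SA[1]=5  'acfbabdcb'
  #2 SA[2]=3  'agacfbabdcb'
  #3 SA[3]=13  'b'
  #4 SA[4]=8  'babdcb'
  #5 SA[5]=1  'bdagacfbabdcb'
  #6 SA[6]=10  'bdcb'
  #7 SA[7]=12  'cb'
  #8 SA[8]=0  'cbdagacfbabdcb'
  #9 SA[9]=6  'cfbabdcb'
  #10 SA[10]=2  'dagacfbabdcb'
  #11 SA[11]=11  'dcb'
  #12 SA[12]=7  'fbabdcb'
  #13 SA[13]=4  'gacfbabdcb'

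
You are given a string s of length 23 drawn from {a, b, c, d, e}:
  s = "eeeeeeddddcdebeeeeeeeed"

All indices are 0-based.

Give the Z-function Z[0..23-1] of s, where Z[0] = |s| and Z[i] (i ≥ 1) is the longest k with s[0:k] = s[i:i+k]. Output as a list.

Z[0]=23
i=1: i≥r, start 0; Z[1]=5 extend→box=[1,6)
i=2: min(r-i=4, Z[1]=5)=4; Z[2]=4
i=3: min(r-i=3, Z[2]=4)=3; Z[3]=3
i=4: min(r-i=2, Z[3]=3)=2; Z[4]=2
i=5: min(r-i=1, Z[4]=2)=1; Z[5]=1
i=6: i≥r, start 0; Z[6]=0
i=7: i≥r, start 0; Z[7]=0
i=8: i≥r, start 0; Z[8]=0
i=9: i≥r, start 0; Z[9]=0
i=10: i≥r, start 0; Z[10]=0
i=11: i≥r, start 0; Z[11]=0
i=12: i≥r, start 0; Z[12]=1 extend→box=[12,13)
i=13: i≥r, start 0; Z[13]=0
i=14: i≥r, start 0; Z[14]=6 extend→box=[14,20)
i=15: min(r-i=5, Z[1]=5)=5; Z[15]=6 extend→box=[15,21)
i=16: min(r-i=5, Z[1]=5)=5; Z[16]=7 extend→box=[16,23)
i=17: min(r-i=6, Z[1]=5)=5; Z[17]=5
i=18: min(r-i=5, Z[2]=4)=4; Z[18]=4
i=19: min(r-i=4, Z[3]=3)=3; Z[19]=3
i=20: min(r-i=3, Z[4]=2)=2; Z[20]=2
i=21: min(r-i=2, Z[5]=1)=1; Z[21]=1
i=22: min(r-i=1, Z[6]=0)=0; Z[22]=0

[23, 5, 4, 3, 2, 1, 0, 0, 0, 0, 0, 0, 1, 0, 6, 6, 7, 5, 4, 3, 2, 1, 0]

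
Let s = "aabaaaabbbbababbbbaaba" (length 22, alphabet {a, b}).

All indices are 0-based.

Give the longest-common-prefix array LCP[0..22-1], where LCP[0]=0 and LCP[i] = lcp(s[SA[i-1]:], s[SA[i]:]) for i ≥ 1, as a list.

rank→(start, suffix):
  0 → (21, 'a')
  1 → (3, 'aaaabbbbababbbbaaba')
  2 → (4, 'aaabbbbababbbbaaba')
  3 → (18, 'aaba')
  4 → (0, 'aabaaaabbbbababbbbaaba')
  5 → (5, 'aabbbbababbbbaaba')
  6 → (19, 'aba')
  7 → (1, 'abaaaabbbbababbbbaaba')
  8 → (11, 'ababbbbaaba')
  9 → (13, 'abbbbaaba')
  10 → (6, 'abbbbababbbbaaba')
  11 → (20, 'ba')
  12 → (2, 'baaaabbbbababbbbaaba')
  13 → (17, 'baaba')
  14 → (10, 'bababbbbaaba')
  15 → (12, 'babbbbaaba')
  16 → (16, 'bbaaba')
  17 → (9, 'bbababbbbaaba')
  18 → (15, 'bbbaaba')
  19 → (8, 'bbbababbbbaaba')
  20 → (14, 'bbbbaaba')
  21 → (7, 'bbbbababbbbaaba')

SA = [21, 3, 4, 18, 0, 5, 19, 1, 11, 13, 6, 20, 2, 17, 10, 12, 16, 9, 15, 8, 14, 7]
i: (SA[i-1],SA[i]) lcp shared
  1: (21,3) 1 'a'
  2: (3,4) 3 'aaa'
  3: (4,18) 2 'aa'
  4: (18,0) 4 'aaba'
  5: (0,5) 3 'aab'
  6: (5,19) 1 'a'
  7: (19,1) 3 'aba'
  8: (1,11) 3 'aba'
  9: (11,13) 2 'ab'
  10: (13,6) 6 'abbbba'
  11: (6,20) 0 ''
  12: (20,2) 2 'ba'
  13: (2,17) 3 'baa'
  14: (17,10) 2 'ba'
  15: (10,12) 3 'bab'
  16: (12,16) 1 'b'
  17: (16,9) 3 'bba'
  18: (9,15) 2 'bb'
  19: (15,8) 4 'bbba'
  20: (8,14) 3 'bbb'
  21: (14,7) 5 'bbbba'

[0, 1, 3, 2, 4, 3, 1, 3, 3, 2, 6, 0, 2, 3, 2, 3, 1, 3, 2, 4, 3, 5]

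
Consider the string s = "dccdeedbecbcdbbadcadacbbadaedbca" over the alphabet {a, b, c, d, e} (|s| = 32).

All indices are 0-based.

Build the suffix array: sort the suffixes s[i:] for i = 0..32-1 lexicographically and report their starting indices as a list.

sorted suffixes:
  #0 SA[0]=31  'a'
  #1 SA[1]=20  'acbbadaedbca'
  #2 SA[2]=18  'adacbbadaedbca'
  #3 SA[3]=24  'adaedbca'
  #4 SA[4]=15  'adcadacbbadaedbca'
  #5 SA[5]=26  'aedbca'
  #6 SA[6]=23  'badaedbca'
  #7 SA[7]=14  'badcadacbbadaedbca'
  #8 SA[8]=22  'bbadaedbca'
  #9 SA[9]=13  'bbadcadacbbadaedbca'
  #10 SA[10]=29  'bca'
  #11 SA[11]=10  'bcdbbadcadacbbadaedbca'
  #12 SA[12]=7  'becbcdbbadcadacbbadaedbca'
  #13 SA[13]=30  'ca'
  #14 SA[14]=17  'cadacbbadaedbca'
  #15 SA[15]=21  'cbbadaedbca'
  #16 SA[16]=9  'cbcdbbadcadacbbadaedbca'
  #17 SA[17]=1  'ccdeedbecbcdbbadcadacbbadaedbca'
  #18 SA[18]=11  'cdbbadcadacbbadaedbca'
  #19 SA[19]=2  'cdeedbecbcdbbadcadacbbadaedbca'
  #20 SA[20]=19  'dacbbadaedbca'
  #21 SA[21]=25  'daedbca'
  #22 SA[22]=12  'dbbadcadacbbadaedbca'
  #23 SA[23]=28  'dbca'
  #24 SA[24]=6  'dbecbcdbbadcadacbbadaedbca'
  #25 SA[25]=16  'dcadacbbadaedbca'
  #26 SA[26]=0  'dccdeedbecbcdbbadcadacbbadaedbca'
  #27 SA[27]=3  'deedbecbcdbbadcadacbbadaedbca'
  #28 SA[28]=8  'ecbcdbbadcadacbbadaedbca'
  #29 SA[29]=27  'edbca'
  #30 SA[30]=5  'edbecbcdbbadcadacbbadaedbca'
  #31 SA[31]=4  'eedbecbcdbbadcadacbbadaedbca'

[31, 20, 18, 24, 15, 26, 23, 14, 22, 13, 29, 10, 7, 30, 17, 21, 9, 1, 11, 2, 19, 25, 12, 28, 6, 16, 0, 3, 8, 27, 5, 4]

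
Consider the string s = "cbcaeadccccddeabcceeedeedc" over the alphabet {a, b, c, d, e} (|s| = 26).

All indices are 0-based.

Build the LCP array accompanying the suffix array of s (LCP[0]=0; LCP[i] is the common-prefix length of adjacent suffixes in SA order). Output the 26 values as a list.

[0, 1, 1, 0, 2, 0, 1, 1, 1, 3, 2, 2, 1, 1, 0, 2, 1, 1, 2, 0, 2, 1, 2, 1, 3, 2]

sorted suffixes:
  #0 SA[0]=14  'abcceeedeedc'
  #1 SA[1]=5  'adccccddeabcceeedeedc'
  #2 SA[2]=3  'aeadccccddeabcceeedeedc'
  #3 SA[3]=1  'bcaeadccccddeabcceeedeedc'
  #4 SA[4]=15  'bcceeedeedc'
  #5 SA[5]=25  'c'
  #6 SA[6]=2  'caeadccccddeabcceeedeedc'
  #7 SA[7]=0  'cbcaeadccccddeabcceeedeedc'
  #8 SA[8]=7  'ccccddeabcceeedeedc'
  #9 SA[9]=8  'cccddeabcceeedeedc'
  #10 SA[10]=9  'ccddeabcceeedeedc'
  #11 SA[11]=16  'cceeedeedc'
  #12 SA[12]=10  'cddeabcceeedeedc'
  #13 SA[13]=17  'ceeedeedc'
  #14 SA[14]=24  'dc'
  #15 SA[15]=6  'dccccddeabcceeedeedc'
  #16 SA[16]=11  'ddeabcceeedeedc'
  #17 SA[17]=12  'deabcceeedeedc'
  #18 SA[18]=21  'deedc'
  #19 SA[19]=13  'eabcceeedeedc'
  #20 SA[20]=4  'eadccccddeabcceeedeedc'
  #21 SA[21]=23  'edc'
  #22 SA[22]=20  'edeedc'
  #23 SA[23]=22  'eedc'
  #24 SA[24]=19  'eedeedc'
  #25 SA[25]=18  'eeedeedc'

SA = [14, 5, 3, 1, 15, 25, 2, 0, 7, 8, 9, 16, 10, 17, 24, 6, 11, 12, 21, 13, 4, 23, 20, 22, 19, 18]
rank  pair      lcp
   1  s[14:],s[5:]  1  'a'
   2  s[5:],s[3:]  1  'a'
   3  s[3:],s[1:]  0  ''
   4  s[1:],s[15:]  2  'bc'
   5  s[15:],s[25:]  0  ''
   6  s[25:],s[2:]  1  'c'
   7  s[2:],s[0:]  1  'c'
   8  s[0:],s[7:]  1  'c'
   9  s[7:],s[8:]  3  'ccc'
  10  s[8:],s[9:]  2  'cc'
  11  s[9:],s[16:]  2  'cc'
  12  s[16:],s[10:]  1  'c'
  13  s[10:],s[17:]  1  'c'
  14  s[17:],s[24:]  0  ''
  15  s[24:],s[6:]  2  'dc'
  16  s[6:],s[11:]  1  'd'
  17  s[11:],s[12:]  1  'd'
  18  s[12:],s[21:]  2  'de'
  19  s[21:],s[13:]  0  ''
  20  s[13:],s[4:]  2  'ea'
  21  s[4:],s[23:]  1  'e'
  22  s[23:],s[20:]  2  'ed'
  23  s[20:],s[22:]  1  'e'
  24  s[22:],s[19:]  3  'eed'
  25  s[19:],s[18:]  2  'ee'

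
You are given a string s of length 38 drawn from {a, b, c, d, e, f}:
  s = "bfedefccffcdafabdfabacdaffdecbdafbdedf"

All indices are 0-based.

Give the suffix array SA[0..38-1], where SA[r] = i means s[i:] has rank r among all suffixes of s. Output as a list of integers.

[18, 14, 20, 12, 31, 23, 19, 29, 33, 15, 0, 28, 6, 10, 21, 7, 11, 30, 22, 26, 34, 3, 36, 16, 27, 2, 35, 4, 37, 17, 13, 32, 5, 9, 25, 1, 8, 24]

rank→(start, suffix):
  0 → (18, 'abacdaffdecbdafbdedf')
  1 → (14, 'abdfabacdaffdecbdafbdedf')
  2 → (20, 'acdaffdecbdafbdedf')
  3 → (12, 'afabdfabacdaffdecbdafbdedf')
  4 → (31, 'afbdedf')
  5 → (23, 'affdecbdafbdedf')
  6 → (19, 'bacdaffdecbdafbdedf')
  7 → (29, 'bdafbdedf')
  8 → (33, 'bdedf')
  9 → (15, 'bdfabacdaffdecbdafbdedf')
  10 → (0, 'bfedefccffcdafabdfabacdaffdecbdafbdedf')
  11 → (28, 'cbdafbdedf')
  12 → (6, 'ccffcdafabdfabacdaffdecbdafbdedf')
  13 → (10, 'cdafabdfabacdaffdecbdafbdedf')
  14 → (21, 'cdaffdecbdafbdedf')
  15 → (7, 'cffcdafabdfabacdaffdecbdafbdedf')
  16 → (11, 'dafabdfabacdaffdecbdafbdedf')
  17 → (30, 'dafbdedf')
  18 → (22, 'daffdecbdafbdedf')
  19 → (26, 'decbdafbdedf')
  20 → (34, 'dedf')
  21 → (3, 'defccffcdafabdfabacdaffdecbdafbdedf')
  22 → (36, 'df')
  23 → (16, 'dfabacdaffdecbdafbdedf')
  24 → (27, 'ecbdafbdedf')
  25 → (2, 'edefccffcdafabdfabacdaffdecbdafbdedf')
  26 → (35, 'edf')
  27 → (4, 'efccffcdafabdfabacdaffdecbdafbdedf')
  28 → (37, 'f')
  29 → (17, 'fabacdaffdecbdafbdedf')
  30 → (13, 'fabdfabacdaffdecbdafbdedf')
  31 → (32, 'fbdedf')
  32 → (5, 'fccffcdafabdfabacdaffdecbdafbdedf')
  33 → (9, 'fcdafabdfabacdaffdecbdafbdedf')
  34 → (25, 'fdecbdafbdedf')
  35 → (1, 'fedefccffcdafabdfabacdaffdecbdafbdedf')
  36 → (8, 'ffcdafabdfabacdaffdecbdafbdedf')
  37 → (24, 'ffdecbdafbdedf')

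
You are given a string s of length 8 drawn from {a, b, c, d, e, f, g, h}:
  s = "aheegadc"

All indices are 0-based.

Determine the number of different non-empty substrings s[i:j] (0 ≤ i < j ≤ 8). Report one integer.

34

rank→(start, suffix):
  0 → (5, 'adc')
  1 → (0, 'aheegadc')
  2 → (7, 'c')
  3 → (6, 'dc')
  4 → (2, 'eegadc')
  5 → (3, 'egadc')
  6 → (4, 'gadc')
  7 → (1, 'heegadc')

SA = [5, 0, 7, 6, 2, 3, 4, 1]
rank  pair      lcp
   1  s[5:],s[0:]  1  'a'
   2  s[0:],s[7:]  0  ''
   3  s[7:],s[6:]  0  ''
   4  s[6:],s[2:]  0  ''
   5  s[2:],s[3:]  1  'e'
   6  s[3:],s[4:]  0  ''
   7  s[4:],s[1:]  0  ''

n(n+1)/2 = 8·9/2 = 36
Σ LCP = 0 + 1 + 0 + 0 + 0 + 1 + 0 + 0 = 2
distinct = 36 − 2 = 34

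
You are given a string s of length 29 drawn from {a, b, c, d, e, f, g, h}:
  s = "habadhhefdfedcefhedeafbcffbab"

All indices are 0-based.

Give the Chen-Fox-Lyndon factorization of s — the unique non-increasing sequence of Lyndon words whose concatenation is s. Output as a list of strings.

["h", "abadhhefdfedcefhedeafbcffb", "ab"]

emit factor 1: 'h' (i=0, period=1)
emit factor 2: 'abadhhefdfedcefhedeafbcffb' (i=1, period=26)
emit factor 3: 'ab' (i=27, period=2)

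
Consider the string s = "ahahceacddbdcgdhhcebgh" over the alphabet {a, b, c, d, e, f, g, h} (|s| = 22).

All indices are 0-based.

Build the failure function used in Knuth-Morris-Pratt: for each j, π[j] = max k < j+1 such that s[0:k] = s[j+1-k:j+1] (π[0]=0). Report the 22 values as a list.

[0, 0, 1, 2, 0, 0, 1, 0, 0, 0, 0, 0, 0, 0, 0, 0, 0, 0, 0, 0, 0, 0]

π[0] = 0
j=1 s[j]='h': π[1]=0 (border '')
j=2 s[j]='a': π[2]=1 (border 'a')
j=3 s[j]='h': π[3]=2 (border 'ah')
j=4 s[j]='c': k: 2→0; π[4]=0 (border '')
j=5 s[j]='e': π[5]=0 (border '')
j=6 s[j]='a': π[6]=1 (border 'a')
j=7 s[j]='c': k: 1→0; π[7]=0 (border '')
j=8 s[j]='d': π[8]=0 (border '')
j=9 s[j]='d': π[9]=0 (border '')
j=10 s[j]='b': π[10]=0 (border '')
j=11 s[j]='d': π[11]=0 (border '')
j=12 s[j]='c': π[12]=0 (border '')
j=13 s[j]='g': π[13]=0 (border '')
j=14 s[j]='d': π[14]=0 (border '')
j=15 s[j]='h': π[15]=0 (border '')
j=16 s[j]='h': π[16]=0 (border '')
j=17 s[j]='c': π[17]=0 (border '')
j=18 s[j]='e': π[18]=0 (border '')
j=19 s[j]='b': π[19]=0 (border '')
j=20 s[j]='g': π[20]=0 (border '')
j=21 s[j]='h': π[21]=0 (border '')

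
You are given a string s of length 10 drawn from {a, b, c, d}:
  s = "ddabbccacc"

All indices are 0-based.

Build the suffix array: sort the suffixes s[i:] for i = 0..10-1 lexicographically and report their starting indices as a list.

[2, 7, 3, 4, 9, 6, 8, 5, 1, 0]

rank→(start, suffix):
  0 → (2, 'abbccacc')
  1 → (7, 'acc')
  2 → (3, 'bbccacc')
  3 → (4, 'bccacc')
  4 → (9, 'c')
  5 → (6, 'cacc')
  6 → (8, 'cc')
  7 → (5, 'ccacc')
  8 → (1, 'dabbccacc')
  9 → (0, 'ddabbccacc')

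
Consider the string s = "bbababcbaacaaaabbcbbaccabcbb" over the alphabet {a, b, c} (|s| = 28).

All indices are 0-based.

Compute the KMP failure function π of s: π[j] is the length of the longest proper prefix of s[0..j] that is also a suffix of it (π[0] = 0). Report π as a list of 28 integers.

[0, 1, 0, 1, 0, 1, 0, 1, 0, 0, 0, 0, 0, 0, 0, 1, 2, 0, 1, 2, 3, 0, 0, 0, 1, 0, 1, 2]

π[0] = 0
j=1 s[j]='b': π[1]=1 (border 'b')
j=2 s[j]='a': k: 1→0; π[2]=0 (border '')
j=3 s[j]='b': π[3]=1 (border 'b')
j=4 s[j]='a': k: 1→0; π[4]=0 (border '')
j=5 s[j]='b': π[5]=1 (border 'b')
j=6 s[j]='c': k: 1→0; π[6]=0 (border '')
j=7 s[j]='b': π[7]=1 (border 'b')
j=8 s[j]='a': k: 1→0; π[8]=0 (border '')
j=9 s[j]='a': π[9]=0 (border '')
j=10 s[j]='c': π[10]=0 (border '')
j=11 s[j]='a': π[11]=0 (border '')
j=12 s[j]='a': π[12]=0 (border '')
j=13 s[j]='a': π[13]=0 (border '')
j=14 s[j]='a': π[14]=0 (border '')
j=15 s[j]='b': π[15]=1 (border 'b')
j=16 s[j]='b': π[16]=2 (border 'bb')
j=17 s[j]='c': k: 2→1→0; π[17]=0 (border '')
j=18 s[j]='b': π[18]=1 (border 'b')
j=19 s[j]='b': π[19]=2 (border 'bb')
j=20 s[j]='a': π[20]=3 (border 'bba')
j=21 s[j]='c': k: 3→0; π[21]=0 (border '')
j=22 s[j]='c': π[22]=0 (border '')
j=23 s[j]='a': π[23]=0 (border '')
j=24 s[j]='b': π[24]=1 (border 'b')
j=25 s[j]='c': k: 1→0; π[25]=0 (border '')
j=26 s[j]='b': π[26]=1 (border 'b')
j=27 s[j]='b': π[27]=2 (border 'bb')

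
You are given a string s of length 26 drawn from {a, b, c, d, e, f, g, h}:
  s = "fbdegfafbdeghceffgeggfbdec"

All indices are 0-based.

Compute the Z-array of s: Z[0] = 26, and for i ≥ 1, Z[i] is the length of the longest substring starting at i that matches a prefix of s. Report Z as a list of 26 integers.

[26, 0, 0, 0, 0, 1, 0, 5, 0, 0, 0, 0, 0, 0, 0, 1, 1, 0, 0, 0, 0, 4, 0, 0, 0, 0]

Z[0]=26
i=1: i≥r, start 0; Z[1]=0
i=2: i≥r, start 0; Z[2]=0
i=3: i≥r, start 0; Z[3]=0
i=4: i≥r, start 0; Z[4]=0
i=5: i≥r, start 0; Z[5]=1 scan→box=[5,6)
i=6: i≥r, start 0; Z[6]=0
i=7: i≥r, start 0; Z[7]=5 scan→box=[7,12)
i=8: min(r-i=4, Z[1]=0)=0; Z[8]=0
i=9: min(r-i=3, Z[2]=0)=0; Z[9]=0
i=10: min(r-i=2, Z[3]=0)=0; Z[10]=0
i=11: min(r-i=1, Z[4]=0)=0; Z[11]=0
i=12: i≥r, start 0; Z[12]=0
i=13: i≥r, start 0; Z[13]=0
i=14: i≥r, start 0; Z[14]=0
i=15: i≥r, start 0; Z[15]=1 scan→box=[15,16)
i=16: i≥r, start 0; Z[16]=1 scan→box=[16,17)
i=17: i≥r, start 0; Z[17]=0
i=18: i≥r, start 0; Z[18]=0
i=19: i≥r, start 0; Z[19]=0
i=20: i≥r, start 0; Z[20]=0
i=21: i≥r, start 0; Z[21]=4 scan→box=[21,25)
i=22: min(r-i=3, Z[1]=0)=0; Z[22]=0
i=23: min(r-i=2, Z[2]=0)=0; Z[23]=0
i=24: min(r-i=1, Z[3]=0)=0; Z[24]=0
i=25: i≥r, start 0; Z[25]=0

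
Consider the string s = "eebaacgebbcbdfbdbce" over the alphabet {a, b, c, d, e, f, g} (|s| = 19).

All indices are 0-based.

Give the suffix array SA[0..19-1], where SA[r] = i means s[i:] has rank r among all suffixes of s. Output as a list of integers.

[3, 4, 2, 8, 9, 16, 14, 11, 10, 17, 5, 15, 12, 18, 1, 7, 0, 13, 6]

rank | idx | suffix
   0 |   3 | aacgebbcbdfbdbce
   1 |   4 | acgebbcbdfbdbce
   2 |   2 | baacgebbcbdfbdbce
   3 |   8 | bbcbdfbdbce
   4 |   9 | bcbdfbdbce
   5 |  16 | bce
   6 |  14 | bdbce
   7 |  11 | bdfbdbce
   8 |  10 | cbdfbdbce
   9 |  17 | ce
  10 |   5 | cgebbcbdfbdbce
  11 |  15 | dbce
  12 |  12 | dfbdbce
  13 |  18 | e
  14 |   1 | ebaacgebbcbdfbdbce
  15 |   7 | ebbcbdfbdbce
  16 |   0 | eebaacgebbcbdfbdbce
  17 |  13 | fbdbce
  18 |   6 | gebbcbdfbdbce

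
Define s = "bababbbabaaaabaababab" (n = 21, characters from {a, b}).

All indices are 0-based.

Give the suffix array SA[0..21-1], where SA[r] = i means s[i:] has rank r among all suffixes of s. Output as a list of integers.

rank→(start, suffix):
  0 → (9, 'aaaabaababab')
  1 → (10, 'aaabaababab')
  2 → (11, 'aabaababab')
  3 → (14, 'aababab')
  4 → (19, 'ab')
  5 → (7, 'abaaaabaababab')
  6 → (12, 'abaababab')
  7 → (17, 'abab')
  8 → (15, 'ababab')
  9 → (1, 'ababbbabaaaabaababab')
  10 → (3, 'abbbabaaaabaababab')
  11 → (20, 'b')
  12 → (8, 'baaaabaababab')
  13 → (13, 'baababab')
  14 → (18, 'bab')
  15 → (6, 'babaaaabaababab')
  16 → (16, 'babab')
  17 → (0, 'bababbbabaaaabaababab')
  18 → (2, 'babbbabaaaabaababab')
  19 → (5, 'bbabaaaabaababab')
  20 → (4, 'bbbabaaaabaababab')

[9, 10, 11, 14, 19, 7, 12, 17, 15, 1, 3, 20, 8, 13, 18, 6, 16, 0, 2, 5, 4]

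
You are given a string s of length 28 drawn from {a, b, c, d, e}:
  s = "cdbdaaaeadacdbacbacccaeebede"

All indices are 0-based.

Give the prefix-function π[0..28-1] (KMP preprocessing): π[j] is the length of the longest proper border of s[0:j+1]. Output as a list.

π[0] = 0
j=1 s[j]='d': π[1]=0 (border '')
j=2 s[j]='b': π[2]=0 (border '')
j=3 s[j]='d': π[3]=0 (border '')
j=4 s[j]='a': π[4]=0 (border '')
j=5 s[j]='a': π[5]=0 (border '')
j=6 s[j]='a': π[6]=0 (border '')
j=7 s[j]='e': π[7]=0 (border '')
j=8 s[j]='a': π[8]=0 (border '')
j=9 s[j]='d': π[9]=0 (border '')
j=10 s[j]='a': π[10]=0 (border '')
j=11 s[j]='c': π[11]=1 (border 'c')
j=12 s[j]='d': π[12]=2 (border 'cd')
j=13 s[j]='b': π[13]=3 (border 'cdb')
j=14 s[j]='a': k: 3→0; π[14]=0 (border '')
j=15 s[j]='c': π[15]=1 (border 'c')
j=16 s[j]='b': k: 1→0; π[16]=0 (border '')
j=17 s[j]='a': π[17]=0 (border '')
j=18 s[j]='c': π[18]=1 (border 'c')
j=19 s[j]='c': k: 1→0; π[19]=1 (border 'c')
j=20 s[j]='c': k: 1→0; π[20]=1 (border 'c')
j=21 s[j]='a': k: 1→0; π[21]=0 (border '')
j=22 s[j]='e': π[22]=0 (border '')
j=23 s[j]='e': π[23]=0 (border '')
j=24 s[j]='b': π[24]=0 (border '')
j=25 s[j]='e': π[25]=0 (border '')
j=26 s[j]='d': π[26]=0 (border '')
j=27 s[j]='e': π[27]=0 (border '')

[0, 0, 0, 0, 0, 0, 0, 0, 0, 0, 0, 1, 2, 3, 0, 1, 0, 0, 1, 1, 1, 0, 0, 0, 0, 0, 0, 0]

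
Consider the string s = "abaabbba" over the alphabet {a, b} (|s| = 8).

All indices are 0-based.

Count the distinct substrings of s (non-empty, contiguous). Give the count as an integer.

27

rank | idx | suffix
   0 |   7 | a
   1 |   2 | aabbba
   2 |   0 | abaabbba
   3 |   3 | abbba
   4 |   6 | ba
   5 |   1 | baabbba
   6 |   5 | bba
   7 |   4 | bbba

SA = [7, 2, 0, 3, 6, 1, 5, 4]
[i] adj suffixes → lcp
  [1] 7/2 → 1 ('a')
  [2] 2/0 → 1 ('a')
  [3] 0/3 → 2 ('ab')
  [4] 3/6 → 0 ('')
  [5] 6/1 → 2 ('ba')
  [6] 1/5 → 1 ('b')
  [7] 5/4 → 2 ('bb')

n(n+1)/2 = 8·9/2 = 36
Σ LCP = 0 + 1 + 1 + 2 + 0 + 2 + 1 + 2 = 9
distinct = 36 − 9 = 27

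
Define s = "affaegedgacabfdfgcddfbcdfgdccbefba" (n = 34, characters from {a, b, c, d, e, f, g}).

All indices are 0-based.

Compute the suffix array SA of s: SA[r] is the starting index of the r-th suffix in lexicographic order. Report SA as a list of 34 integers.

sorted suffixes:
  #0 SA[0]=33  'a'
  #1 SA[1]=11  'abfdfgcddfbcdfgdccbefba'
  #2 SA[2]=9  'acabfdfgcddfbcdfgdccbefba'
  #3 SA[3]=3  'aegedgacabfdfgcddfbcdfgdccbefba'
  #4 SA[4]=0  'affaegedgacabfdfgcddfbcdfgdccbefba'
  #5 SA[5]=32  'ba'
  #6 SA[6]=21  'bcdfgdccbefba'
  #7 SA[7]=29  'befba'
  #8 SA[8]=12  'bfdfgcddfbcdfgdccbefba'
  #9 SA[9]=10  'cabfdfgcddfbcdfgdccbefba'
  #10 SA[10]=28  'cbefba'
  #11 SA[11]=27  'ccbefba'
  #12 SA[12]=17  'cddfbcdfgdccbefba'
  #13 SA[13]=22  'cdfgdccbefba'
  #14 SA[14]=26  'dccbefba'
  #15 SA[15]=18  'ddfbcdfgdccbefba'
  #16 SA[16]=19  'dfbcdfgdccbefba'
  #17 SA[17]=14  'dfgcddfbcdfgdccbefba'
  #18 SA[18]=23  'dfgdccbefba'
  #19 SA[19]=7  'dgacabfdfgcddfbcdfgdccbefba'
  #20 SA[20]=6  'edgacabfdfgcddfbcdfgdccbefba'
  #21 SA[21]=30  'efba'
  #22 SA[22]=4  'egedgacabfdfgcddfbcdfgdccbefba'
  #23 SA[23]=2  'faegedgacabfdfgcddfbcdfgdccbefba'
  #24 SA[24]=31  'fba'
  #25 SA[25]=20  'fbcdfgdccbefba'
  #26 SA[26]=13  'fdfgcddfbcdfgdccbefba'
  #27 SA[27]=1  'ffaegedgacabfdfgcddfbcdfgdccbefba'
  #28 SA[28]=15  'fgcddfbcdfgdccbefba'
  #29 SA[29]=24  'fgdccbefba'
  #30 SA[30]=8  'gacabfdfgcddfbcdfgdccbefba'
  #31 SA[31]=16  'gcddfbcdfgdccbefba'
  #32 SA[32]=25  'gdccbefba'
  #33 SA[33]=5  'gedgacabfdfgcddfbcdfgdccbefba'

[33, 11, 9, 3, 0, 32, 21, 29, 12, 10, 28, 27, 17, 22, 26, 18, 19, 14, 23, 7, 6, 30, 4, 2, 31, 20, 13, 1, 15, 24, 8, 16, 25, 5]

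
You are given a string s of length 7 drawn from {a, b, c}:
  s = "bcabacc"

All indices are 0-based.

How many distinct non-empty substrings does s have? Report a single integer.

24

rank→(start, suffix):
  0 → (2, 'abacc')
  1 → (4, 'acc')
  2 → (3, 'bacc')
  3 → (0, 'bcabacc')
  4 → (6, 'c')
  5 → (1, 'cabacc')
  6 → (5, 'cc')

SA = [2, 4, 3, 0, 6, 1, 5]
rank  pair      lcp
   1  s[2:],s[4:]  1  'a'
   2  s[4:],s[3:]  0  ''
   3  s[3:],s[0:]  1  'b'
   4  s[0:],s[6:]  0  ''
   5  s[6:],s[1:]  1  'c'
   6  s[1:],s[5:]  1  'c'

n(n+1)/2 = 7·8/2 = 28
Σ LCP = 0 + 1 + 0 + 1 + 0 + 1 + 1 = 4
distinct = 28 − 4 = 24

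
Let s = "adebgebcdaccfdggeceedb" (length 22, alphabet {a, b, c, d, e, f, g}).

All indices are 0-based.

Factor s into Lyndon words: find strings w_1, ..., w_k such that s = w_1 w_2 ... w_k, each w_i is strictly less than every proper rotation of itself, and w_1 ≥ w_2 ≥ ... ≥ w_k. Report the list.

emit factor 1: 'adebgebcd' (i=0, period=9)
emit factor 2: 'accfdggeceedb' (i=9, period=13)

["adebgebcd", "accfdggeceedb"]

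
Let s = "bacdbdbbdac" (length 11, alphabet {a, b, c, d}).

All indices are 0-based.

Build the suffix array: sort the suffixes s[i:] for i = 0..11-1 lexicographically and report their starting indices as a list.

[9, 1, 0, 6, 7, 4, 10, 2, 8, 5, 3]

rank→(start, suffix):
  0 → (9, 'ac')
  1 → (1, 'acdbdbbdac')
  2 → (0, 'bacdbdbbdac')
  3 → (6, 'bbdac')
  4 → (7, 'bdac')
  5 → (4, 'bdbbdac')
  6 → (10, 'c')
  7 → (2, 'cdbdbbdac')
  8 → (8, 'dac')
  9 → (5, 'dbbdac')
  10 → (3, 'dbdbbdac')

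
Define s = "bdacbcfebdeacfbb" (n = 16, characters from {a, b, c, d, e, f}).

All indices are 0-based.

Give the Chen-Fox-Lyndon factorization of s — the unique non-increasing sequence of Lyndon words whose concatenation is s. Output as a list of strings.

emit factor 1: 'bd' (i=0, period=2)
emit factor 2: 'acbcfebdeacfbb' (i=2, period=14)

["bd", "acbcfebdeacfbb"]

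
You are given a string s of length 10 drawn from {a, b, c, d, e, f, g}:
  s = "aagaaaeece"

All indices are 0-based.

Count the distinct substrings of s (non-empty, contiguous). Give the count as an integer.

rank | idx | suffix
   0 |   3 | aaaeece
   1 |   4 | aaeece
   2 |   0 | aagaaaeece
   3 |   5 | aeece
   4 |   1 | agaaaeece
   5 |   8 | ce
   6 |   9 | e
   7 |   7 | ece
   8 |   6 | eece
   9 |   2 | gaaaeece

SA = [3, 4, 0, 5, 1, 8, 9, 7, 6, 2]
rank  pair      lcp
   1  s[3:],s[4:]  2  'aa'
   2  s[4:],s[0:]  2  'aa'
   3  s[0:],s[5:]  1  'a'
   4  s[5:],s[1:]  1  'a'
   5  s[1:],s[8:]  0  ''
   6  s[8:],s[9:]  0  ''
   7  s[9:],s[7:]  1  'e'
   8  s[7:],s[6:]  1  'e'
   9  s[6:],s[2:]  0  ''

n(n+1)/2 = 10·11/2 = 55
Σ LCP = 0 + 2 + 2 + 1 + 1 + 0 + 0 + 1 + 1 + 0 = 8
distinct = 55 − 8 = 47

47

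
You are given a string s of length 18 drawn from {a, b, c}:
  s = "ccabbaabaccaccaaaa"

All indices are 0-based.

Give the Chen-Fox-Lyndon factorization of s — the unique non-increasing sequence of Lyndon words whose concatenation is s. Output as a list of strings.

emit factor 1: 'c' (i=0, period=1)
emit factor 2: 'c' (i=1, period=1)
emit factor 3: 'abb' (i=2, period=3)
emit factor 4: 'aabaccacc' (i=5, period=9)
emit factor 5: 'a' (i=14, period=1)
emit factor 6: 'a' (i=15, period=1)
emit factor 7: 'a' (i=16, period=1)
emit factor 8: 'a' (i=17, period=1)

["c", "c", "abb", "aabaccacc", "a", "a", "a", "a"]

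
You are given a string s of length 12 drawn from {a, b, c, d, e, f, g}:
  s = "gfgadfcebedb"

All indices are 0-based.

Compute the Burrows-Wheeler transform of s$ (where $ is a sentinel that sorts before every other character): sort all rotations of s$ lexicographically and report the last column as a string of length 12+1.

bgdefeacbdgf$

rank  rotation       last
    0  $gfgadfcebedb  b
    1  adfcebedb$gfg  g
    2  b$gfgadfcebed  d
    3  bedb$gfgadfce  e
    4  cebedb$gfgadf  f
    5  db$gfgadfcebe  e
    6  dfcebedb$gfga  a
    7  ebedb$gfgadfc  c
    8  edb$gfgadfceb  b
    9  fcebedb$gfgad  d
   10  fgadfcebedb$g  g
   11  gadfcebedb$gf  f
   12  gfgadfcebedb$  $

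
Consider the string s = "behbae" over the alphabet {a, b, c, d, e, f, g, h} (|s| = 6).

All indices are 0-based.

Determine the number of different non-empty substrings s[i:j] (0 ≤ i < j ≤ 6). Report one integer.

sorted suffixes:
  #0 SA[0]=4  'ae'
  #1 SA[1]=3  'bae'
  #2 SA[2]=0  'behbae'
  #3 SA[3]=5  'e'
  #4 SA[4]=1  'ehbae'
  #5 SA[5]=2  'hbae'

SA = [4, 3, 0, 5, 1, 2]
i: (SA[i-1],SA[i]) lcp shared
  1: (4,3) 0 ''
  2: (3,0) 1 'b'
  3: (0,5) 0 ''
  4: (5,1) 1 'e'
  5: (1,2) 0 ''

n(n+1)/2 = 6·7/2 = 21
Σ LCP = 0 + 0 + 1 + 0 + 1 + 0 = 2
distinct = 21 − 2 = 19

19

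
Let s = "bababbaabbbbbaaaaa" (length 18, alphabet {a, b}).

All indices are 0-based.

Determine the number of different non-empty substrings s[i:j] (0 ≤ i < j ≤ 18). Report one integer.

rank | idx | suffix
   0 |  17 | a
   1 |  16 | aa
   2 |  15 | aaa
   3 |  14 | aaaa
   4 |  13 | aaaaa
   5 |   6 | aabbbbbaaaaa
   6 |   1 | ababbaabbbbbaaaaa
   7 |   3 | abbaabbbbbaaaaa
   8 |   7 | abbbbbaaaaa
   9 |  12 | baaaaa
  10 |   5 | baabbbbbaaaaa
  11 |   0 | bababbaabbbbbaaaaa
  12 |   2 | babbaabbbbbaaaaa
  13 |  11 | bbaaaaa
  14 |   4 | bbaabbbbbaaaaa
  15 |  10 | bbbaaaaa
  16 |   9 | bbbbaaaaa
  17 |   8 | bbbbbaaaaa

SA = [17, 16, 15, 14, 13, 6, 1, 3, 7, 12, 5, 0, 2, 11, 4, 10, 9, 8]
[i] adj suffixes → lcp
  [1] 17/16 → 1 ('a')
  [2] 16/15 → 2 ('aa')
  [3] 15/14 → 3 ('aaa')
  [4] 14/13 → 4 ('aaaa')
  [5] 13/6 → 2 ('aa')
  [6] 6/1 → 1 ('a')
  [7] 1/3 → 2 ('ab')
  [8] 3/7 → 3 ('abb')
  [9] 7/12 → 0 ('')
  [10] 12/5 → 3 ('baa')
  [11] 5/0 → 2 ('ba')
  [12] 0/2 → 3 ('bab')
  [13] 2/11 → 1 ('b')
  [14] 11/4 → 4 ('bbaa')
  [15] 4/10 → 2 ('bb')
  [16] 10/9 → 3 ('bbb')
  [17] 9/8 → 4 ('bbbb')

n(n+1)/2 = 18·19/2 = 171
Σ LCP = 0 + 1 + 2 + 3 + 4 + 2 + 1 + 2 + 3 + 0 + 3 + 2 + 3 + 1 + 4 + 2 + 3 + 4 = 40
distinct = 171 − 40 = 131

131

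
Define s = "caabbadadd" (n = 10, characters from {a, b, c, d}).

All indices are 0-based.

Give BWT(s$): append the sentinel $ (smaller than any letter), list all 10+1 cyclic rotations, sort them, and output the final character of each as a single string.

dcabdba$daa

rank  rotation     last
    0  $caabbadadd  d
    1  aabbadadd$c  c
    2  abbadadd$ca  a
    3  adadd$caabb  b
    4  add$caabbad  d
    5  badadd$caab  b
    6  bbadadd$caa  a
    7  caabbadadd$  $
    8  d$caabbadad  d
    9  dadd$caabba  a
   10  dd$caabbada  a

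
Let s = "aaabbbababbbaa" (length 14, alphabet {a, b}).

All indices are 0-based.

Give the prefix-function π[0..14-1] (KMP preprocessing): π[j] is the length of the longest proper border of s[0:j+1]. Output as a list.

π[0] = 0
j=1 s[j]='a': π[1]=1 (border 'a')
j=2 s[j]='a': π[2]=2 (border 'aa')
j=3 s[j]='b': k: 2→1→0; π[3]=0 (border '')
j=4 s[j]='b': π[4]=0 (border '')
j=5 s[j]='b': π[5]=0 (border '')
j=6 s[j]='a': π[6]=1 (border 'a')
j=7 s[j]='b': k: 1→0; π[7]=0 (border '')
j=8 s[j]='a': π[8]=1 (border 'a')
j=9 s[j]='b': k: 1→0; π[9]=0 (border '')
j=10 s[j]='b': π[10]=0 (border '')
j=11 s[j]='b': π[11]=0 (border '')
j=12 s[j]='a': π[12]=1 (border 'a')
j=13 s[j]='a': π[13]=2 (border 'aa')

[0, 1, 2, 0, 0, 0, 1, 0, 1, 0, 0, 0, 1, 2]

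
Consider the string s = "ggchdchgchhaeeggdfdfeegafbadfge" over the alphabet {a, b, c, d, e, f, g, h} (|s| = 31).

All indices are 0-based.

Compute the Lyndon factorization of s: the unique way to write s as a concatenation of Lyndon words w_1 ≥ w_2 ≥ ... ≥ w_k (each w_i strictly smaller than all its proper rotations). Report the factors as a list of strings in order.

["g", "g", "chdchgchh", "aeeggdfdfeegafb", "adfge"]

emit factor 1: 'g' (i=0, period=1)
emit factor 2: 'g' (i=1, period=1)
emit factor 3: 'chdchgchh' (i=2, period=9)
emit factor 4: 'aeeggdfdfeegafb' (i=11, period=15)
emit factor 5: 'adfge' (i=26, period=5)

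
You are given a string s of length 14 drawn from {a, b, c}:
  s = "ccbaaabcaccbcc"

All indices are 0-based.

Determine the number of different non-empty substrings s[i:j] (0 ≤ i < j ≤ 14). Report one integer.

rank→(start, suffix):
  0 → (3, 'aaabcaccbcc')
  1 → (4, 'aabcaccbcc')
  2 → (5, 'abcaccbcc')
  3 → (8, 'accbcc')
  4 → (2, 'baaabcaccbcc')
  5 → (6, 'bcaccbcc')
  6 → (11, 'bcc')
  7 → (13, 'c')
  8 → (7, 'caccbcc')
  9 → (1, 'cbaaabcaccbcc')
  10 → (10, 'cbcc')
  11 → (12, 'cc')
  12 → (0, 'ccbaaabcaccbcc')
  13 → (9, 'ccbcc')

SA = [3, 4, 5, 8, 2, 6, 11, 13, 7, 1, 10, 12, 0, 9]
rank  pair      lcp
   1  s[3:],s[4:]  2  'aa'
   2  s[4:],s[5:]  1  'a'
   3  s[5:],s[8:]  1  'a'
   4  s[8:],s[2:]  0  ''
   5  s[2:],s[6:]  1  'b'
   6  s[6:],s[11:]  2  'bc'
   7  s[11:],s[13:]  0  ''
   8  s[13:],s[7:]  1  'c'
   9  s[7:],s[1:]  1  'c'
  10  s[1:],s[10:]  2  'cb'
  11  s[10:],s[12:]  1  'c'
  12  s[12:],s[0:]  2  'cc'
  13  s[0:],s[9:]  3  'ccb'

n(n+1)/2 = 14·15/2 = 105
Σ LCP = 0 + 2 + 1 + 1 + 0 + 1 + 2 + 0 + 1 + 1 + 2 + 1 + 2 + 3 = 17
distinct = 105 − 17 = 88

88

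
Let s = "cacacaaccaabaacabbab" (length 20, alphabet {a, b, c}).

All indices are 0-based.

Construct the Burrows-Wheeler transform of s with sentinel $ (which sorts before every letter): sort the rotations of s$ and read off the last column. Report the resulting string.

bcbcbaccacaaabacaaa$a

rank  rotation               last
    0  $cacacaaccaabaacabbab  b
    1  aabaacabbab$cacacaacc  c
    2  aacabbab$cacacaaccaab  b
    3  aaccaabaacabbab$cacac  c
    4  ab$cacacaaccaabaacabb  b
    5  abaacabbab$cacacaacca  a
    6  abbab$cacacaaccaabaac  c
    7  acaaccaabaacabbab$cac  c
    8  acabbab$cacacaaccaaba  a
    9  acacaaccaabaacabbab$c  c
   10  accaabaacabbab$cacaca  a
   11  b$cacacaaccaabaacabba  a
   12  baacabbab$cacacaaccaa  a
   13  bab$cacacaaccaabaacab  b
   14  bbab$cacacaaccaabaaca  a
   15  caabaacabbab$cacacaac  c
   16  caaccaabaacabbab$caca  a
   17  cabbab$cacacaaccaabaa  a
   18  cacaaccaabaacabbab$ca  a
   19  cacacaaccaabaacabbab$  $
   20  ccaabaacabbab$cacacaa  a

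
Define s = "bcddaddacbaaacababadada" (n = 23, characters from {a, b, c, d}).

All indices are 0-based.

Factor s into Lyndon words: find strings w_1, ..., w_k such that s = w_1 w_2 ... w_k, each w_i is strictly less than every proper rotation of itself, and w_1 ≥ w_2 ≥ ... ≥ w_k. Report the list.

["bcdd", "add", "acb", "aaacababadad", "a"]

emit factor 1: 'bcdd' (i=0, period=4)
emit factor 2: 'add' (i=4, period=3)
emit factor 3: 'acb' (i=7, period=3)
emit factor 4: 'aaacababadad' (i=10, period=12)
emit factor 5: 'a' (i=22, period=1)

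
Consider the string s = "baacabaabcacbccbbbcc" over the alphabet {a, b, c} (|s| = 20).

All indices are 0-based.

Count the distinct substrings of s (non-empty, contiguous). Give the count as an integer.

rank→(start, suffix):
  0 → (6, 'aabcacbccbbbcc')
  1 → (1, 'aacabaabcacbccbbbcc')
  2 → (4, 'abaabcacbccbbbcc')
  3 → (7, 'abcacbccbbbcc')
  4 → (2, 'acabaabcacbccbbbcc')
  5 → (10, 'acbccbbbcc')
  6 → (5, 'baabcacbccbbbcc')
  7 → (0, 'baacabaabcacbccbbbcc')
  8 → (15, 'bbbcc')
  9 → (16, 'bbcc')
  10 → (8, 'bcacbccbbbcc')
  11 → (17, 'bcc')
  12 → (12, 'bccbbbcc')
  13 → (19, 'c')
  14 → (3, 'cabaabcacbccbbbcc')
  15 → (9, 'cacbccbbbcc')
  16 → (14, 'cbbbcc')
  17 → (11, 'cbccbbbcc')
  18 → (18, 'cc')
  19 → (13, 'ccbbbcc')

SA = [6, 1, 4, 7, 2, 10, 5, 0, 15, 16, 8, 17, 12, 19, 3, 9, 14, 11, 18, 13]
i: (SA[i-1],SA[i]) lcp shared
  1: (6,1) 2 'aa'
  2: (1,4) 1 'a'
  3: (4,7) 2 'ab'
  4: (7,2) 1 'a'
  5: (2,10) 2 'ac'
  6: (10,5) 0 ''
  7: (5,0) 3 'baa'
  8: (0,15) 1 'b'
  9: (15,16) 2 'bb'
  10: (16,8) 1 'b'
  11: (8,17) 2 'bc'
  12: (17,12) 3 'bcc'
  13: (12,19) 0 ''
  14: (19,3) 1 'c'
  15: (3,9) 2 'ca'
  16: (9,14) 1 'c'
  17: (14,11) 2 'cb'
  18: (11,18) 1 'c'
  19: (18,13) 2 'cc'

n(n+1)/2 = 20·21/2 = 210
Σ LCP = 0 + 2 + 1 + 2 + 1 + 2 + 0 + 3 + 1 + 2 + 1 + 2 + 3 + 0 + 1 + 2 + 1 + 2 + 1 + 2 = 29
distinct = 210 − 29 = 181

181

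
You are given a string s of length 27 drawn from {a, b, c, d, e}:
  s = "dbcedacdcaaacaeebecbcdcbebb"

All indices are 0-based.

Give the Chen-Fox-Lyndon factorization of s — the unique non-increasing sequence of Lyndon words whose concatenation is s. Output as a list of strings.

["d", "bced", "acdc", "aaacaeebecbcdcbebb"]

emit factor 1: 'd' (i=0, period=1)
emit factor 2: 'bced' (i=1, period=4)
emit factor 3: 'acdc' (i=5, period=4)
emit factor 4: 'aaacaeebecbcdcbebb' (i=9, period=18)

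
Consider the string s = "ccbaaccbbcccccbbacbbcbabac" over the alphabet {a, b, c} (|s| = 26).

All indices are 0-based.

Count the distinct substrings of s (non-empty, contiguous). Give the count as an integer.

sorted suffixes:
  #0 SA[0]=3  'aaccbbcccccbbacbbcbabac'
  #1 SA[1]=22  'abac'
  #2 SA[2]=24  'ac'
  #3 SA[3]=16  'acbbcbabac'
  #4 SA[4]=4  'accbbcccccbbacbbcbabac'
  #5 SA[5]=2  'baaccbbcccccbbacbbcbabac'
  #6 SA[6]=21  'babac'
  #7 SA[7]=23  'bac'
  #8 SA[8]=15  'bacbbcbabac'
  #9 SA[9]=14  'bbacbbcbabac'
  #10 SA[10]=18  'bbcbabac'
  #11 SA[11]=7  'bbcccccbbacbbcbabac'
  #12 SA[12]=19  'bcbabac'
  #13 SA[13]=8  'bcccccbbacbbcbabac'
  #14 SA[14]=25  'c'
  #15 SA[15]=1  'cbaaccbbcccccbbacbbcbabac'
  #16 SA[16]=20  'cbabac'
  #17 SA[17]=13  'cbbacbbcbabac'
  #18 SA[18]=17  'cbbcbabac'
  #19 SA[19]=6  'cbbcccccbbacbbcbabac'
  #20 SA[20]=0  'ccbaaccbbcccccbbacbbcbabac'
  #21 SA[21]=12  'ccbbacbbcbabac'
  #22 SA[22]=5  'ccbbcccccbbacbbcbabac'
  #23 SA[23]=11  'cccbbacbbcbabac'
  #24 SA[24]=10  'ccccbbacbbcbabac'
  #25 SA[25]=9  'cccccbbacbbcbabac'

SA = [3, 22, 24, 16, 4, 2, 21, 23, 15, 14, 18, 7, 19, 8, 25, 1, 20, 13, 17, 6, 0, 12, 5, 11, 10, 9]
rank  pair      lcp
   1  s[3:],s[22:]  1  'a'
   2  s[22:],s[24:]  1  'a'
   3  s[24:],s[16:]  2  'ac'
   4  s[16:],s[4:]  2  'ac'
   5  s[4:],s[2:]  0  ''
   6  s[2:],s[21:]  2  'ba'
   7  s[21:],s[23:]  2  'ba'
   8  s[23:],s[15:]  3  'bac'
   9  s[15:],s[14:]  1  'b'
  10  s[14:],s[18:]  2  'bb'
  11  s[18:],s[7:]  3  'bbc'
  12  s[7:],s[19:]  1  'b'
  13  s[19:],s[8:]  2  'bc'
  14  s[8:],s[25:]  0  ''
  15  s[25:],s[1:]  1  'c'
  16  s[1:],s[20:]  3  'cba'
  17  s[20:],s[13:]  2  'cb'
  18  s[13:],s[17:]  3  'cbb'
  19  s[17:],s[6:]  4  'cbbc'
  20  s[6:],s[0:]  1  'c'
  21  s[0:],s[12:]  3  'ccb'
  22  s[12:],s[5:]  4  'ccbb'
  23  s[5:],s[11:]  2  'cc'
  24  s[11:],s[10:]  3  'ccc'
  25  s[10:],s[9:]  4  'cccc'

n(n+1)/2 = 26·27/2 = 351
Σ LCP = 0 + 1 + 1 + 2 + 2 + 0 + 2 + 2 + 3 + 1 + 2 + 3 + 1 + 2 + 0 + 1 + 3 + 2 + 3 + 4 + 1 + 3 + 4 + 2 + 3 + 4 = 52
distinct = 351 − 52 = 299

299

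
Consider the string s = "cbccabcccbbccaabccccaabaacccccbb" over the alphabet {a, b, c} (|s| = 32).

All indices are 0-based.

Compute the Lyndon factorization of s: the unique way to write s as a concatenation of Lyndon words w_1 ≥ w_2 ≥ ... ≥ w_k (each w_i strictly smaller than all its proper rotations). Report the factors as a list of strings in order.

emit factor 1: 'c' (i=0, period=1)
emit factor 2: 'bcc' (i=1, period=3)
emit factor 3: 'abcccbbcc' (i=4, period=9)
emit factor 4: 'aabcccc' (i=13, period=7)
emit factor 5: 'aabaacccccbb' (i=20, period=12)

["c", "bcc", "abcccbbcc", "aabcccc", "aabaacccccbb"]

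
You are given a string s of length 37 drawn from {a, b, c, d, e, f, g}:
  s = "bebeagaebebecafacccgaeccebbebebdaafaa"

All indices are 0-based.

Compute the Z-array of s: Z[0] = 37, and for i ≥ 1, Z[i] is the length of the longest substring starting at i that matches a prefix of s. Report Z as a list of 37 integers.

Z[0]=37
i=1: fresh scan; Z[1]=0
i=2: fresh scan; Z[2]=2 scan→box=[2,4)
i=3: min(r-i=1, Z[1]=0)=0; Z[3]=0
i=4: fresh scan; Z[4]=0
i=5: fresh scan; Z[5]=0
i=6: fresh scan; Z[6]=0
i=7: fresh scan; Z[7]=0
i=8: fresh scan; Z[8]=4 scan→box=[8,12)
i=9: min(r-i=3, Z[1]=0)=0; Z[9]=0
i=10: min(r-i=2, Z[2]=2)=2; Z[10]=2
i=11: min(r-i=1, Z[3]=0)=0; Z[11]=0
i=12: fresh scan; Z[12]=0
i=13: fresh scan; Z[13]=0
i=14: fresh scan; Z[14]=0
i=15: fresh scan; Z[15]=0
i=16: fresh scan; Z[16]=0
i=17: fresh scan; Z[17]=0
i=18: fresh scan; Z[18]=0
i=19: fresh scan; Z[19]=0
i=20: fresh scan; Z[20]=0
i=21: fresh scan; Z[21]=0
i=22: fresh scan; Z[22]=0
i=23: fresh scan; Z[23]=0
i=24: fresh scan; Z[24]=0
i=25: fresh scan; Z[25]=1 scan→box=[25,26)
i=26: fresh scan; Z[26]=4 scan→box=[26,30)
i=27: min(r-i=3, Z[1]=0)=0; Z[27]=0
i=28: min(r-i=2, Z[2]=2)=2; Z[28]=3 scan→box=[28,31)
i=29: min(r-i=2, Z[1]=0)=0; Z[29]=0
i=30: min(r-i=1, Z[2]=2)=1; Z[30]=1
i=31: fresh scan; Z[31]=0
i=32: fresh scan; Z[32]=0
i=33: fresh scan; Z[33]=0
i=34: fresh scan; Z[34]=0
i=35: fresh scan; Z[35]=0
i=36: fresh scan; Z[36]=0

[37, 0, 2, 0, 0, 0, 0, 0, 4, 0, 2, 0, 0, 0, 0, 0, 0, 0, 0, 0, 0, 0, 0, 0, 0, 1, 4, 0, 3, 0, 1, 0, 0, 0, 0, 0, 0]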